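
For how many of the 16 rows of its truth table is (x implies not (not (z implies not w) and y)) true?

x | y | z | w || not w | (z implies not w) | not (z implies not w) | φ
F | F | F | F ||   T   |         T         |           F           | T
F | F | F | T ||   F   |         T         |           F           | T
F | F | T | F ||   T   |         T         |           F           | T
F | F | T | T ||   F   |         F         |           T           | T
F | T | F | F ||   T   |         T         |           F           | T
F | T | F | T ||   F   |         T         |           F           | T
F | T | T | F ||   T   |         T         |           F           | T
F | T | T | T ||   F   |         F         |           T           | T
T | F | F | F ||   T   |         T         |           F           | T
T | F | F | T ||   F   |         T         |           F           | T
T | F | T | F ||   T   |         T         |           F           | T
T | F | T | T ||   F   |         F         |           T           | T
T | T | F | F ||   T   |         T         |           F           | T
T | T | F | T ||   F   |         T         |           F           | T
T | T | T | F ||   T   |         T         |           F           | T
T | T | T | T ||   F   |         F         |           T           | F
The formula is true on 15 of the 16 rows.

15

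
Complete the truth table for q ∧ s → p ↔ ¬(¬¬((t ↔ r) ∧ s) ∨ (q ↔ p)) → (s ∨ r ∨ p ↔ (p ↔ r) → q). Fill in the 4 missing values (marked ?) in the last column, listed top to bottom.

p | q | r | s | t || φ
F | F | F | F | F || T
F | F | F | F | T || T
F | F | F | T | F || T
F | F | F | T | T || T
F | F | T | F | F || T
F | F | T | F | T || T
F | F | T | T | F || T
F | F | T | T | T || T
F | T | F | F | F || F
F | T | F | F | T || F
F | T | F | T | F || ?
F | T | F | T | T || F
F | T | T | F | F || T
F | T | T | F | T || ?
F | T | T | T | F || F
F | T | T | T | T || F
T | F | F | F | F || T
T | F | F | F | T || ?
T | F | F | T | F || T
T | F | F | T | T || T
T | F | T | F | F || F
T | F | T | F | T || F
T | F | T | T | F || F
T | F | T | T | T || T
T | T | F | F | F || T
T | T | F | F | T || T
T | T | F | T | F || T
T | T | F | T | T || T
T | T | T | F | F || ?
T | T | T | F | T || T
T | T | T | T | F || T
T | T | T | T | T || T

F, T, T, T

Row p=F, q=T, r=F, s=T, t=F: (q ∧ s → p) = F, (¬(¬¬((t ↔ r) ∧ s) ∨ (q ↔ p)) → (s ∨ r ∨ p ↔ (p ↔ r) → q)) = T, so the formula = F.
Row p=F, q=T, r=T, s=F, t=T: (q ∧ s → p) = T, (¬(¬¬((t ↔ r) ∧ s) ∨ (q ↔ p)) → (s ∨ r ∨ p ↔ (p ↔ r) → q)) = T, so the formula = T.
Row p=T, q=F, r=F, s=F, t=T: (q ∧ s → p) = T, (¬(¬¬((t ↔ r) ∧ s) ∨ (q ↔ p)) → (s ∨ r ∨ p ↔ (p ↔ r) → q)) = T, so the formula = T.
Row p=T, q=T, r=T, s=F, t=F: (q ∧ s → p) = T, (¬(¬¬((t ↔ r) ∧ s) ∨ (q ↔ p)) → (s ∨ r ∨ p ↔ (p ↔ r) → q)) = T, so the formula = T.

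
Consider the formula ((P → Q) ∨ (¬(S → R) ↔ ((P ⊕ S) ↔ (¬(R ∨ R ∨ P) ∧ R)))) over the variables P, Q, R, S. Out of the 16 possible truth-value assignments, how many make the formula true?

15

P | Q | R | S | φ
- | - | - | - | -
1 | 1 | 1 | 1 | 1
1 | 1 | 1 | 0 | 1
1 | 1 | 0 | 1 | 1
1 | 1 | 0 | 0 | 1
1 | 0 | 1 | 1 | 0
1 | 0 | 1 | 0 | 1
1 | 0 | 0 | 1 | 1
1 | 0 | 0 | 0 | 1
0 | 1 | 1 | 1 | 1
0 | 1 | 1 | 0 | 1
0 | 1 | 0 | 1 | 1
0 | 1 | 0 | 0 | 1
0 | 0 | 1 | 1 | 1
0 | 0 | 1 | 0 | 1
0 | 0 | 0 | 1 | 1
0 | 0 | 0 | 0 | 1
The formula is true on 15 of the 16 rows.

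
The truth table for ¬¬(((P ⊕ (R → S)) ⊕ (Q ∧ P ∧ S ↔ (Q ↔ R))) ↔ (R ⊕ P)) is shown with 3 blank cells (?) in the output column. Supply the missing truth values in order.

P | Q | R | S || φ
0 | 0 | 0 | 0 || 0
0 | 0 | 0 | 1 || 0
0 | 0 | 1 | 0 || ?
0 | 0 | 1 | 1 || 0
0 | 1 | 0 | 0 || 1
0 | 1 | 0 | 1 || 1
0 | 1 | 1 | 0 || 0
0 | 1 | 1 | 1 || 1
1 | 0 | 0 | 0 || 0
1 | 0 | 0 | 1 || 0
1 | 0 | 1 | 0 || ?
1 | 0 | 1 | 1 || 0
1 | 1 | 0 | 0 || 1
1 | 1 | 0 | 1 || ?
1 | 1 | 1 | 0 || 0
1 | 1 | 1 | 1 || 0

1, 1, 0

Row P=0, Q=0, R=1, S=0: (((P ⊕ (R → S)) ⊕ (Q ∧ P ∧ S ↔ (Q ↔ R))) ↔ (R ⊕ P)) = 1, ¬(((P ⊕ (R → S)) ⊕ (Q ∧ P ∧ S ↔ (Q ↔ R))) ↔ (R ⊕ P)) = 0, so the formula = 1.
Row P=1, Q=0, R=1, S=0: (((P ⊕ (R → S)) ⊕ (Q ∧ P ∧ S ↔ (Q ↔ R))) ↔ (R ⊕ P)) = 1, ¬(((P ⊕ (R → S)) ⊕ (Q ∧ P ∧ S ↔ (Q ↔ R))) ↔ (R ⊕ P)) = 0, so the formula = 1.
Row P=1, Q=1, R=0, S=1: (((P ⊕ (R → S)) ⊕ (Q ∧ P ∧ S ↔ (Q ↔ R))) ↔ (R ⊕ P)) = 0, ¬(((P ⊕ (R → S)) ⊕ (Q ∧ P ∧ S ↔ (Q ↔ R))) ↔ (R ⊕ P)) = 1, so the formula = 0.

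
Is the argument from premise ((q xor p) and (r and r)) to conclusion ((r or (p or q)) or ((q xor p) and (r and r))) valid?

p | q | r | φ | ψ
- | - | - | - | -
T | T | T | F | T
T | T | F | F | T
T | F | T | T | T
T | F | F | F | T
F | T | T | T | T
F | T | F | F | T
F | F | T | F | T
F | F | F | F | F
In every row where φ is true, ψ is also true, so φ ⊨ ψ.

yes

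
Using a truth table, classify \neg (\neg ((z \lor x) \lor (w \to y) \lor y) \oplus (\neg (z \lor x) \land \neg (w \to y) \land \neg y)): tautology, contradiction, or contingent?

  x      y      z      w    |    φ  
 True   True   True   True  |   True
 True   True   True  False  |   True
 True   True  False   True  |   True
 True   True  False  False  |   True
 True  False   True   True  |   True
 True  False   True  False  |   True
 True  False  False   True  |   True
 True  False  False  False  |   True
False   True   True   True  |   True
False   True   True  False  |   True
False   True  False   True  |   True
False   True  False  False  |   True
False  False   True   True  |   True
False  False   True  False  |   True
False  False  False   True  |   True
False  False  False  False  |   True
Every row is True, so the formula is a tautology.

tautology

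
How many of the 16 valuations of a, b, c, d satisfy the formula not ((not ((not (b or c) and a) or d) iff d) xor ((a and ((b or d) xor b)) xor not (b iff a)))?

a | b | c | d | φ
- | - | - | - | -
T | T | T | T | T
T | T | T | F | T
T | T | F | T | T
T | T | F | F | T
T | F | T | T | T
T | F | T | F | F
T | F | F | T | T
T | F | F | F | T
F | T | T | T | F
F | T | T | F | F
F | T | F | T | F
F | T | F | F | F
F | F | T | T | T
F | F | T | F | T
F | F | F | T | T
F | F | F | F | T
The formula is true on 11 of the 16 rows.

11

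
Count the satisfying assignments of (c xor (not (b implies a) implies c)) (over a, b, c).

a  b  c  |  φ
T  T  T  |  F
T  T  F  |  T
T  F  T  |  F
T  F  F  |  T
F  T  T  |  F
F  T  F  |  F
F  F  T  |  F
F  F  F  |  T
The formula is true on 3 of the 8 rows.

3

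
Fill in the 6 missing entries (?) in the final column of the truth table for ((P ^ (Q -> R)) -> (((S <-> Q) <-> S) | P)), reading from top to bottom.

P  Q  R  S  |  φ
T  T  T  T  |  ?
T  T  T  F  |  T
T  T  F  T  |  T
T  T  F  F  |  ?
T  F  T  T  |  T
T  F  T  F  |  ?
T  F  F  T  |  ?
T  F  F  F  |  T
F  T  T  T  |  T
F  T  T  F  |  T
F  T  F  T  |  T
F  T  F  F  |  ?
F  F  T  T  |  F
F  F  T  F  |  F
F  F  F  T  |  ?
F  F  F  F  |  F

Row P=T, Q=T, R=T, S=T: (P ^ (Q -> R)) = F, (((S <-> Q) <-> S) | P) = T, so the formula = T.
Row P=T, Q=T, R=F, S=F: (P ^ (Q -> R)) = T, (((S <-> Q) <-> S) | P) = T, so the formula = T.
Row P=T, Q=F, R=T, S=F: (P ^ (Q -> R)) = F, (((S <-> Q) <-> S) | P) = T, so the formula = T.
Row P=T, Q=F, R=F, S=T: (P ^ (Q -> R)) = F, (((S <-> Q) <-> S) | P) = T, so the formula = T.
Row P=F, Q=T, R=F, S=F: (P ^ (Q -> R)) = F, (((S <-> Q) <-> S) | P) = T, so the formula = T.
Row P=F, Q=F, R=F, S=T: (P ^ (Q -> R)) = T, (((S <-> Q) <-> S) | P) = F, so the formula = F.

T, T, T, T, T, F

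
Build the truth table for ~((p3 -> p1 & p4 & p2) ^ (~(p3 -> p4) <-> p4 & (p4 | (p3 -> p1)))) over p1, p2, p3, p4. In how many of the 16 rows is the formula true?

p1  p2  p3  p4     (p1 & p4 & p2)  (p3 -> (p1 & p4 & p2))  (p3 -> p4)  ~(p3 -> p4)  (p3 -> p1)  (p4 | (p3 -> p1))  (p4 & (p4 | (p3 -> p1)))  φ
T   T   T   T            T                   T                 T            F           T               T                     T              F
T   T   T   F            F                   F                 F            T           T               T                     F              T
T   T   F   T            T                   T                 T            F           T               T                     T              F
T   T   F   F            F                   T                 T            F           T               T                     F              T
T   F   T   T            F                   F                 T            F           T               T                     T              T
T   F   T   F            F                   F                 F            T           T               T                     F              T
T   F   F   T            F                   T                 T            F           T               T                     T              F
T   F   F   F            F                   T                 T            F           T               T                     F              T
F   T   T   T            F                   F                 T            F           F               T                     T              T
F   T   T   F            F                   F                 F            T           F               F                     F              T
F   T   F   T            F                   T                 T            F           T               T                     T              F
F   T   F   F            F                   T                 T            F           T               T                     F              T
F   F   T   T            F                   F                 T            F           F               T                     T              T
F   F   T   F            F                   F                 F            T           F               F                     F              T
F   F   F   T            F                   T                 T            F           T               T                     T              F
F   F   F   F            F                   T                 T            F           T               T                     F              T
The formula is true on 11 of the 16 rows.

11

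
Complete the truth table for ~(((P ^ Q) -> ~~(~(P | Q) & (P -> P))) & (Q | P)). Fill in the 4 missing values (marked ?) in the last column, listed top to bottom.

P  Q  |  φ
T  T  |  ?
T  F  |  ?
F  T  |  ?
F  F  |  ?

Row P=T, Q=T: ((P ^ Q) -> ~~(~(P | Q) & (P -> P))) = T, (Q | P) = T, (((P ^ Q) -> ~~(~(P | Q) & (P -> P))) & (Q | P)) = T, so the formula = F.
Row P=T, Q=F: ((P ^ Q) -> ~~(~(P | Q) & (P -> P))) = F, (Q | P) = T, (((P ^ Q) -> ~~(~(P | Q) & (P -> P))) & (Q | P)) = F, so the formula = T.
Row P=F, Q=T: ((P ^ Q) -> ~~(~(P | Q) & (P -> P))) = F, (Q | P) = T, (((P ^ Q) -> ~~(~(P | Q) & (P -> P))) & (Q | P)) = F, so the formula = T.
Row P=F, Q=F: ((P ^ Q) -> ~~(~(P | Q) & (P -> P))) = T, (Q | P) = F, (((P ^ Q) -> ~~(~(P | Q) & (P -> P))) & (Q | P)) = F, so the formula = T.

F, T, T, T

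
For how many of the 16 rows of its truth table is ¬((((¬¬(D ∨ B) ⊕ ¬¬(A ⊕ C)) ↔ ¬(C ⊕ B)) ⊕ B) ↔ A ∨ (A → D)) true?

8

A | B | C | D || φ
F | F | F | F || T
F | F | F | T || F
F | F | T | F || T
F | F | T | T || F
F | T | F | F || F
F | T | F | T || F
F | T | T | F || F
F | T | T | T || F
T | F | F | F || F
T | F | F | T || T
T | F | T | F || F
T | F | T | T || T
T | T | F | F || T
T | T | F | T || T
T | T | T | F || T
T | T | T | T || T
The formula is true on 8 of the 16 rows.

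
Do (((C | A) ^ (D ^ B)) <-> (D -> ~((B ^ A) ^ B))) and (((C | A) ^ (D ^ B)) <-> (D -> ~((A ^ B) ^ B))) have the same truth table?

A | B | C | D | φ | ψ
- | - | - | - | - | -
0 | 0 | 0 | 0 | 0 | 0
0 | 0 | 0 | 1 | 1 | 1
0 | 0 | 1 | 0 | 1 | 1
0 | 0 | 1 | 1 | 0 | 0
0 | 1 | 0 | 0 | 1 | 1
0 | 1 | 0 | 1 | 0 | 0
0 | 1 | 1 | 0 | 0 | 0
0 | 1 | 1 | 1 | 1 | 1
1 | 0 | 0 | 0 | 1 | 1
1 | 0 | 0 | 1 | 1 | 1
1 | 0 | 1 | 0 | 1 | 1
1 | 0 | 1 | 1 | 1 | 1
1 | 1 | 0 | 0 | 0 | 0
1 | 1 | 0 | 1 | 0 | 0
1 | 1 | 1 | 0 | 0 | 0
1 | 1 | 1 | 1 | 0 | 0
The columns for φ and ψ agree on every row, so they are logically equivalent.

equivalent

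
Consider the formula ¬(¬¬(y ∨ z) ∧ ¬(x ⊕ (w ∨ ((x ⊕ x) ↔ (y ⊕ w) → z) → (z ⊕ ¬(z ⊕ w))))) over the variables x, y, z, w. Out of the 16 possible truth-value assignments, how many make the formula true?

10

x | y | z | w || φ
1 | 1 | 1 | 1 || 1
1 | 1 | 1 | 0 || 0
1 | 1 | 0 | 1 || 1
1 | 1 | 0 | 0 || 0
1 | 0 | 1 | 1 || 1
1 | 0 | 1 | 0 || 0
1 | 0 | 0 | 1 || 1
1 | 0 | 0 | 0 || 1
0 | 1 | 1 | 1 || 0
0 | 1 | 1 | 0 || 1
0 | 1 | 0 | 1 || 0
0 | 1 | 0 | 0 || 1
0 | 0 | 1 | 1 || 0
0 | 0 | 1 | 0 || 1
0 | 0 | 0 | 1 || 1
0 | 0 | 0 | 0 || 1
The formula is true on 10 of the 16 rows.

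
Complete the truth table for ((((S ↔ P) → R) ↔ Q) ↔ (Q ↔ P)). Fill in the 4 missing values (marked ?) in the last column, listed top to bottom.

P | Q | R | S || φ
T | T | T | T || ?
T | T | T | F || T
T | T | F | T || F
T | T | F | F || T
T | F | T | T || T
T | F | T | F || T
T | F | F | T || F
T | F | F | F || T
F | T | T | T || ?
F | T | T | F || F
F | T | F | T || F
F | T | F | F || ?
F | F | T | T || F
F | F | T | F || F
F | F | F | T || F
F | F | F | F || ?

Row P=T, Q=T, R=T, S=T: (((S ↔ P) → R) ↔ Q) = T, (Q ↔ P) = T, so the formula = T.
Row P=F, Q=T, R=T, S=T: (((S ↔ P) → R) ↔ Q) = T, (Q ↔ P) = F, so the formula = F.
Row P=F, Q=T, R=F, S=F: (((S ↔ P) → R) ↔ Q) = F, (Q ↔ P) = F, so the formula = T.
Row P=F, Q=F, R=F, S=F: (((S ↔ P) → R) ↔ Q) = T, (Q ↔ P) = T, so the formula = T.

T, F, T, T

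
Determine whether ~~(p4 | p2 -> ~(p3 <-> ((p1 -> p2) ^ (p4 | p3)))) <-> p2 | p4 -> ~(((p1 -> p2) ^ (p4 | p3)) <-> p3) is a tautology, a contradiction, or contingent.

tautology

  p1     p2     p3     p4   |    φ  
False  False  False  False  |   True
False  False  False   True  |   True
False  False   True  False  |   True
False  False   True   True  |   True
False   True  False  False  |   True
False   True  False   True  |   True
False   True   True  False  |   True
False   True   True   True  |   True
 True  False  False  False  |   True
 True  False  False   True  |   True
 True  False   True  False  |   True
 True  False   True   True  |   True
 True   True  False  False  |   True
 True   True  False   True  |   True
 True   True   True  False  |   True
 True   True   True   True  |   True
Every row is True, so the formula is a tautology.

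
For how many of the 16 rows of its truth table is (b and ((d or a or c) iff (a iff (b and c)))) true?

3

a | b | c | d || (d or a or c) | (b and c) | (a iff (b and c)) | φ
F | F | F | F ||       F       |     F     |         T         | F
F | F | F | T ||       T       |     F     |         T         | F
F | F | T | F ||       T       |     F     |         T         | F
F | F | T | T ||       T       |     F     |         T         | F
F | T | F | F ||       F       |     F     |         T         | F
F | T | F | T ||       T       |     F     |         T         | T
F | T | T | F ||       T       |     T     |         F         | F
F | T | T | T ||       T       |     T     |         F         | F
T | F | F | F ||       T       |     F     |         F         | F
T | F | F | T ||       T       |     F     |         F         | F
T | F | T | F ||       T       |     F     |         F         | F
T | F | T | T ||       T       |     F     |         F         | F
T | T | F | F ||       T       |     F     |         F         | F
T | T | F | T ||       T       |     F     |         F         | F
T | T | T | F ||       T       |     T     |         T         | T
T | T | T | T ||       T       |     T     |         T         | T
The formula is true on 3 of the 16 rows.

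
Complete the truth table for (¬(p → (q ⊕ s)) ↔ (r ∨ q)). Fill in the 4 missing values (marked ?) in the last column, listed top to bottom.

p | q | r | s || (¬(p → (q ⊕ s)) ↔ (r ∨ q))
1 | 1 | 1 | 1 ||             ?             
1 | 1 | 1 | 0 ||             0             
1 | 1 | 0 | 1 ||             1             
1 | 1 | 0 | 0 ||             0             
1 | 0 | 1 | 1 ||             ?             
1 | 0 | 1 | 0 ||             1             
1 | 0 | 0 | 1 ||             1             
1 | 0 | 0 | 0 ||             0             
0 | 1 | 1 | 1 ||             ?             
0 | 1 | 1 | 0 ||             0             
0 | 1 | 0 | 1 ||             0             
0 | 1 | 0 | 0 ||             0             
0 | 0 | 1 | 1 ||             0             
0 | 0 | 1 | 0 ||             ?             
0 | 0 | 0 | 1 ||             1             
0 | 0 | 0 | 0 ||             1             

1, 0, 0, 0

Row p=1, q=1, r=1, s=1: ¬(p → (q ⊕ s)) = 1, (r ∨ q) = 1, so (¬(p → (q ⊕ s)) ↔ (r ∨ q)) = 1.
Row p=1, q=0, r=1, s=1: ¬(p → (q ⊕ s)) = 0, (r ∨ q) = 1, so (¬(p → (q ⊕ s)) ↔ (r ∨ q)) = 0.
Row p=0, q=1, r=1, s=1: ¬(p → (q ⊕ s)) = 0, (r ∨ q) = 1, so (¬(p → (q ⊕ s)) ↔ (r ∨ q)) = 0.
Row p=0, q=0, r=1, s=0: ¬(p → (q ⊕ s)) = 0, (r ∨ q) = 1, so (¬(p → (q ⊕ s)) ↔ (r ∨ q)) = 0.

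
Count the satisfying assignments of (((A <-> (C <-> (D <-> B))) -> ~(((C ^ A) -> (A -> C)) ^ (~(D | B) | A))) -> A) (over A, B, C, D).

A  B  C  D     (D <-> B)  (C <-> (D <-> B))  (A <-> (C <-> (D <-> B)))  (C ^ A)  (A -> C)  ((C ^ A) -> (A -> C))  (D | B)  ~(D | B)  (~(D | B) | A)  φ
F  F  F  F         T              F                      T                 F        T                T               F        T            T         F
F  F  F  T         F              T                      F                 F        T                T               T        F            F         F
F  F  T  F         T              T                      F                 T        T                T               F        T            T         F
F  F  T  T         F              F                      T                 T        T                T               T        F            F         T
F  T  F  F         F              T                      F                 F        T                T               T        F            F         F
F  T  F  T         T              F                      T                 F        T                T               T        F            F         T
F  T  T  F         F              F                      T                 T        T                T               T        F            F         T
F  T  T  T         T              T                      F                 T        T                T               T        F            F         F
T  F  F  F         T              F                      F                 T        F                F               F        T            T         T
T  F  F  T         F              T                      T                 T        F                F               T        F            T         T
T  F  T  F         T              T                      T                 F        T                T               F        T            T         T
T  F  T  T         F              F                      F                 F        T                T               T        F            T         T
T  T  F  F         F              T                      T                 T        F                F               T        F            T         T
T  T  F  T         T              F                      F                 T        F                F               T        F            T         T
T  T  T  F         F              F                      F                 F        T                T               T        F            T         T
T  T  T  T         T              T                      T                 F        T                T               T        F            T         T
The formula is true on 11 of the 16 rows.

11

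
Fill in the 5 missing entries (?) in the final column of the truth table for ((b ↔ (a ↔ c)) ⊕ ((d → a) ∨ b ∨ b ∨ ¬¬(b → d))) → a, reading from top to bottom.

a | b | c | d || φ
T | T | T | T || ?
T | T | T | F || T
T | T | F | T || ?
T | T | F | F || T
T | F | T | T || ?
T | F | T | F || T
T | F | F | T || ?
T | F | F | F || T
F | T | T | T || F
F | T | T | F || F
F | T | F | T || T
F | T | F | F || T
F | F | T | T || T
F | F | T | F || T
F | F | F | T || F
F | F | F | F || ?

T, T, T, T, F

Row a=T, b=T, c=T, d=T: ((b ↔ (a ↔ c)) ⊕ ((d → a) ∨ b ∨ b ∨ ¬¬(b → d))) = F, so the formula = T.
Row a=T, b=T, c=F, d=T: ((b ↔ (a ↔ c)) ⊕ ((d → a) ∨ b ∨ b ∨ ¬¬(b → d))) = T, so the formula = T.
Row a=T, b=F, c=T, d=T: ((b ↔ (a ↔ c)) ⊕ ((d → a) ∨ b ∨ b ∨ ¬¬(b → d))) = T, so the formula = T.
Row a=T, b=F, c=F, d=T: ((b ↔ (a ↔ c)) ⊕ ((d → a) ∨ b ∨ b ∨ ¬¬(b → d))) = F, so the formula = T.
Row a=F, b=F, c=F, d=F: ((b ↔ (a ↔ c)) ⊕ ((d → a) ∨ b ∨ b ∨ ¬¬(b → d))) = T, so the formula = F.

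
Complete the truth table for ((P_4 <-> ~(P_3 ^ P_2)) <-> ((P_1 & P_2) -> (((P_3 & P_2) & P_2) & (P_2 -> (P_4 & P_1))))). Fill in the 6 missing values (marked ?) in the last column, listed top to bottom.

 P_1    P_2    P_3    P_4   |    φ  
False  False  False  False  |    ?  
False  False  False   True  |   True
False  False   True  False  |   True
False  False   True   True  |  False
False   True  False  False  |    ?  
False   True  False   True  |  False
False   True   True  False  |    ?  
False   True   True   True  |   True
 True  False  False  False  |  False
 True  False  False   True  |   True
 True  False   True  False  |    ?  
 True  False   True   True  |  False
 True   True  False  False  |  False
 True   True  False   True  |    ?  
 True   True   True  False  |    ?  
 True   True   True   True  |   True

Row P_1=False, P_2=False, P_3=False, P_4=False: (P_4 <-> ~(P_3 ^ P_2)) = False, ((P_1 & P_2) -> (((P_3 & P_2) & P_2) & (P_2 -> (P_4 & P_1)))) = True, so the formula = False.
Row P_1=False, P_2=True, P_3=False, P_4=False: (P_4 <-> ~(P_3 ^ P_2)) = True, ((P_1 & P_2) -> (((P_3 & P_2) & P_2) & (P_2 -> (P_4 & P_1)))) = True, so the formula = True.
Row P_1=False, P_2=True, P_3=True, P_4=False: (P_4 <-> ~(P_3 ^ P_2)) = False, ((P_1 & P_2) -> (((P_3 & P_2) & P_2) & (P_2 -> (P_4 & P_1)))) = True, so the formula = False.
Row P_1=True, P_2=False, P_3=True, P_4=False: (P_4 <-> ~(P_3 ^ P_2)) = True, ((P_1 & P_2) -> (((P_3 & P_2) & P_2) & (P_2 -> (P_4 & P_1)))) = True, so the formula = True.
Row P_1=True, P_2=True, P_3=False, P_4=True: (P_4 <-> ~(P_3 ^ P_2)) = False, ((P_1 & P_2) -> (((P_3 & P_2) & P_2) & (P_2 -> (P_4 & P_1)))) = False, so the formula = True.
Row P_1=True, P_2=True, P_3=True, P_4=False: (P_4 <-> ~(P_3 ^ P_2)) = False, ((P_1 & P_2) -> (((P_3 & P_2) & P_2) & (P_2 -> (P_4 & P_1)))) = False, so the formula = True.

False, True, False, True, True, True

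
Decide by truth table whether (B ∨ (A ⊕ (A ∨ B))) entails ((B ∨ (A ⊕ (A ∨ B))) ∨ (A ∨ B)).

yes

  A   |   B   |   φ   |   ψ  
----- | ----- | ----- | -----
False | False | False | False
False |  True |  True |  True
 True | False | False |  True
 True |  True |  True |  True
In every row where φ is true, ψ is also true, so φ ⊨ ψ.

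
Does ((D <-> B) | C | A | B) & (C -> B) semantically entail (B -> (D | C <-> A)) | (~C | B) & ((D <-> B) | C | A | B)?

yes

A  B  C  D  |  φ  ψ
F  F  F  F  |  T  T
F  F  F  T  |  F  T
F  F  T  F  |  F  T
F  F  T  T  |  F  T
F  T  F  F  |  T  T
F  T  F  T  |  T  T
F  T  T  F  |  T  T
F  T  T  T  |  T  T
T  F  F  F  |  T  T
T  F  F  T  |  T  T
T  F  T  F  |  F  T
T  F  T  T  |  F  T
T  T  F  F  |  T  T
T  T  F  T  |  T  T
T  T  T  F  |  T  T
T  T  T  T  |  T  T
In every row where φ is true, ψ is also true, so φ ⊨ ψ.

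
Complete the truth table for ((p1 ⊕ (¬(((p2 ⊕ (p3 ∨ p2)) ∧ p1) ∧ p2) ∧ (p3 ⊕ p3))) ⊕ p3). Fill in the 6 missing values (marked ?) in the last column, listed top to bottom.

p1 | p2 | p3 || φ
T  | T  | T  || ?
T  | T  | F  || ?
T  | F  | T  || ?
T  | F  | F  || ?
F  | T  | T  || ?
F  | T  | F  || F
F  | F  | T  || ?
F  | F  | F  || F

Row p1=T, p2=T, p3=T: (p1 ⊕ (¬(((p2 ⊕ (p3 ∨ p2)) ∧ p1) ∧ p2) ∧ (p3 ⊕ p3))) = T, so the formula = F.
Row p1=T, p2=T, p3=F: (p1 ⊕ (¬(((p2 ⊕ (p3 ∨ p2)) ∧ p1) ∧ p2) ∧ (p3 ⊕ p3))) = T, so the formula = T.
Row p1=T, p2=F, p3=T: (p1 ⊕ (¬(((p2 ⊕ (p3 ∨ p2)) ∧ p1) ∧ p2) ∧ (p3 ⊕ p3))) = T, so the formula = F.
Row p1=T, p2=F, p3=F: (p1 ⊕ (¬(((p2 ⊕ (p3 ∨ p2)) ∧ p1) ∧ p2) ∧ (p3 ⊕ p3))) = T, so the formula = T.
Row p1=F, p2=T, p3=T: (p1 ⊕ (¬(((p2 ⊕ (p3 ∨ p2)) ∧ p1) ∧ p2) ∧ (p3 ⊕ p3))) = F, so the formula = T.
Row p1=F, p2=F, p3=T: (p1 ⊕ (¬(((p2 ⊕ (p3 ∨ p2)) ∧ p1) ∧ p2) ∧ (p3 ⊕ p3))) = F, so the formula = T.

F, T, F, T, T, T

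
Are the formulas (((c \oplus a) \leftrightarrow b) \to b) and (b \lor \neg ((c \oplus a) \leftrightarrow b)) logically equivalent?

equivalent

a | b | c || φ | ψ
F | F | F || F | F
F | F | T || T | T
F | T | F || T | T
F | T | T || T | T
T | F | F || T | T
T | F | T || F | F
T | T | F || T | T
T | T | T || T | T
The columns for φ and ψ agree on every row, so they are logically equivalent.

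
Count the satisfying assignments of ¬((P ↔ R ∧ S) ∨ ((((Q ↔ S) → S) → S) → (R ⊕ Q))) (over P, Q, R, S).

3

  P   |   Q   |   R   |   S   ||   φ  
False | False | False | False || False
False | False | False |  True || False
False | False |  True | False || False
False | False |  True |  True || False
False |  True | False | False || False
False |  True | False |  True || False
False |  True |  True | False || False
False |  True |  True |  True ||  True
 True | False | False | False ||  True
 True | False | False |  True ||  True
 True | False |  True | False || False
 True | False |  True |  True || False
 True |  True | False | False || False
 True |  True | False |  True || False
 True |  True |  True | False || False
 True |  True |  True |  True || False
The formula is true on 3 of the 16 rows.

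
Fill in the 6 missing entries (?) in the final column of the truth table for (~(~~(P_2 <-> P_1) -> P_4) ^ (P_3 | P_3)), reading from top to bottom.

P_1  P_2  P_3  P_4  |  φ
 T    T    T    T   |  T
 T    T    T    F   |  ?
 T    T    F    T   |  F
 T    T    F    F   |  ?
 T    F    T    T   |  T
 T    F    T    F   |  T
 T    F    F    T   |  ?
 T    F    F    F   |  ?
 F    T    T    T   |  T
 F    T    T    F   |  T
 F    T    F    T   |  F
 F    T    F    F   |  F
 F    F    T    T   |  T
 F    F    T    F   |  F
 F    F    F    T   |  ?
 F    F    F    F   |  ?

F, T, F, F, F, T

Row P_1=T, P_2=T, P_3=T, P_4=F: ~(~~(P_2 <-> P_1) -> P_4) = T, (P_3 | P_3) = T, so the formula = F.
Row P_1=T, P_2=T, P_3=F, P_4=F: ~(~~(P_2 <-> P_1) -> P_4) = T, (P_3 | P_3) = F, so the formula = T.
Row P_1=T, P_2=F, P_3=F, P_4=T: ~(~~(P_2 <-> P_1) -> P_4) = F, (P_3 | P_3) = F, so the formula = F.
Row P_1=T, P_2=F, P_3=F, P_4=F: ~(~~(P_2 <-> P_1) -> P_4) = F, (P_3 | P_3) = F, so the formula = F.
Row P_1=F, P_2=F, P_3=F, P_4=T: ~(~~(P_2 <-> P_1) -> P_4) = F, (P_3 | P_3) = F, so the formula = F.
Row P_1=F, P_2=F, P_3=F, P_4=F: ~(~~(P_2 <-> P_1) -> P_4) = T, (P_3 | P_3) = F, so the formula = T.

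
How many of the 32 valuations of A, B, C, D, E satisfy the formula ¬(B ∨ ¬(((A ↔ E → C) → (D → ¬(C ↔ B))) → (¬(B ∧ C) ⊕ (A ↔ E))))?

8

A | B | C | D | E || φ
F | F | F | F | F || F
F | F | F | F | T || T
F | F | F | T | F || F
F | F | F | T | T || T
F | F | T | F | F || F
F | F | T | F | T || T
F | F | T | T | F || F
F | F | T | T | T || T
F | T | F | F | F || F
F | T | F | F | T || F
F | T | F | T | F || F
F | T | F | T | T || F
F | T | T | F | F || F
F | T | T | F | T || F
F | T | T | T | F || F
F | T | T | T | T || F
T | F | F | F | F || T
T | F | F | F | T || F
T | F | F | T | F || T
T | F | F | T | T || F
T | F | T | F | F || T
T | F | T | F | T || F
T | F | T | T | F || T
T | F | T | T | T || F
T | T | F | F | F || F
T | T | F | F | T || F
T | T | F | T | F || F
T | T | F | T | T || F
T | T | T | F | F || F
T | T | T | F | T || F
T | T | T | T | F || F
T | T | T | T | T || F
The formula is true on 8 of the 32 rows.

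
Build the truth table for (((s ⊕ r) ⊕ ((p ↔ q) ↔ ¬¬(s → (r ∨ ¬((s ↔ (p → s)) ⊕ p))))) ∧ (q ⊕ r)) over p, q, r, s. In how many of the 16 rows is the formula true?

3

p | q | r | s || φ
F | F | F | F || F
F | F | F | T || F
F | F | T | F || F
F | F | T | T || T
F | T | F | F || F
F | T | F | T || F
F | T | T | F || F
F | T | T | T || F
T | F | F | F || F
T | F | F | T || F
T | F | T | F || T
T | F | T | T || F
T | T | F | F || T
T | T | F | T || F
T | T | T | F || F
T | T | T | T || F
The formula is true on 3 of the 16 rows.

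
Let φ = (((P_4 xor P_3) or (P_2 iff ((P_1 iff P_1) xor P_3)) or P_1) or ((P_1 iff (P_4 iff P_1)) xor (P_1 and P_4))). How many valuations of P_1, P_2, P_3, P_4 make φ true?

P_1  P_2  P_3  P_4  |  (P_4 xor P_3)  (P_1 iff P_1)  ((P_1 iff P_1) xor P_3)  (P_4 iff P_1)  (P_1 iff (P_4 iff P_1))  (P_1 and P_4)  φ
 T    T    T    T   |        F              T                   F                   T                   T                   T        T
 T    T    T    F   |        T              T                   F                   F                   F                   F        T
 T    T    F    T   |        T              T                   T                   T                   T                   T        T
 T    T    F    F   |        F              T                   T                   F                   F                   F        T
 T    F    T    T   |        F              T                   F                   T                   T                   T        T
 T    F    T    F   |        T              T                   F                   F                   F                   F        T
 T    F    F    T   |        T              T                   T                   T                   T                   T        T
 T    F    F    F   |        F              T                   T                   F                   F                   F        T
 F    T    T    T   |        F              T                   F                   F                   T                   F        T
 F    T    T    F   |        T              T                   F                   T                   F                   F        T
 F    T    F    T   |        T              T                   T                   F                   T                   F        T
 F    T    F    F   |        F              T                   T                   T                   F                   F        T
 F    F    T    T   |        F              T                   F                   F                   T                   F        T
 F    F    T    F   |        T              T                   F                   T                   F                   F        T
 F    F    F    T   |        T              T                   T                   F                   T                   F        T
 F    F    F    F   |        F              T                   T                   T                   F                   F        F
The formula is true on 15 of the 16 rows.

15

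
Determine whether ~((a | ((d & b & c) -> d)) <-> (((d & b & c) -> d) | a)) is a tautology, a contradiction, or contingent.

contradiction

a | b | c | d || φ
T | T | T | T || F
T | T | T | F || F
T | T | F | T || F
T | T | F | F || F
T | F | T | T || F
T | F | T | F || F
T | F | F | T || F
T | F | F | F || F
F | T | T | T || F
F | T | T | F || F
F | T | F | T || F
F | T | F | F || F
F | F | T | T || F
F | F | T | F || F
F | F | F | T || F
F | F | F | F || F
Every row is F, so the formula is a contradiction.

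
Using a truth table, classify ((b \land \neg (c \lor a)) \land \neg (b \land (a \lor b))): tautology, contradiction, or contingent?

a | b | c || (c \lor a) | \neg (c \lor a) | (b \land \neg (c \lor a)) | (a \lor b) | (b \land (a \lor b)) | \neg (b \land (a \lor b)) | φ
T | T | T ||     T      |        F        |             F             |     T      |          T           |             F             | F
T | T | F ||     T      |        F        |             F             |     T      |          T           |             F             | F
T | F | T ||     T      |        F        |             F             |     T      |          F           |             T             | F
T | F | F ||     T      |        F        |             F             |     T      |          F           |             T             | F
F | T | T ||     T      |        F        |             F             |     T      |          T           |             F             | F
F | T | F ||     F      |        T        |             T             |     T      |          T           |             F             | F
F | F | T ||     T      |        F        |             F             |     F      |          F           |             T             | F
F | F | F ||     F      |        T        |             F             |     F      |          F           |             T             | F
Every row is F, so the formula is a contradiction.

contradiction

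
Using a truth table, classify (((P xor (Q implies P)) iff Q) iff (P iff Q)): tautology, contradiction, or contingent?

  P      Q    |    φ  
 True   True  |  False
 True  False  |  False
False   True  |   True
False  False  |  False
1 of 4 rows are True, so the formula is contingent.

contingent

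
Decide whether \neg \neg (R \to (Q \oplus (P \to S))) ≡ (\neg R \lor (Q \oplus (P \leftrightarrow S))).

  P   |   Q   |   R   |   S   ||   φ   |   ψ  
 True |  True |  True |  True || False | False
 True |  True |  True | False ||  True |  True
 True |  True | False |  True ||  True |  True
 True |  True | False | False ||  True |  True
 True | False |  True |  True ||  True |  True
 True | False |  True | False || False | False
 True | False | False |  True ||  True |  True
 True | False | False | False ||  True |  True
False |  True |  True |  True || False |  True
False |  True |  True | False || False | False
False |  True | False |  True ||  True |  True
False |  True | False | False ||  True |  True
False | False |  True |  True ||  True | False
False | False |  True | False ||  True |  True
False | False | False |  True ||  True |  True
False | False | False | False ||  True |  True
The columns differ at P=False, Q=True, R=True, S=True (φ=False, ψ=True), so they are not equivalent.

not equivalent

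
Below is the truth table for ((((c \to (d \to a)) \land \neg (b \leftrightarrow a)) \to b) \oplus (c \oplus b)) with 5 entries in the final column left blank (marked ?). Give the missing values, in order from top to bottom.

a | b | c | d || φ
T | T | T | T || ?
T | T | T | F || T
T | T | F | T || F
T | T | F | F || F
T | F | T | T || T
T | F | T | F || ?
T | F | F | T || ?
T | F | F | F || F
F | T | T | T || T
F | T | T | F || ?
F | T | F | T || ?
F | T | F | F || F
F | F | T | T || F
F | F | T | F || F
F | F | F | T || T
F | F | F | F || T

Row a=T, b=T, c=T, d=T: (((c \to (d \to a)) \land \neg (b \leftrightarrow a)) \to b) = T, (c \oplus b) = F, so the formula = T.
Row a=T, b=F, c=T, d=F: (((c \to (d \to a)) \land \neg (b \leftrightarrow a)) \to b) = F, (c \oplus b) = T, so the formula = T.
Row a=T, b=F, c=F, d=T: (((c \to (d \to a)) \land \neg (b \leftrightarrow a)) \to b) = F, (c \oplus b) = F, so the formula = F.
Row a=F, b=T, c=T, d=F: (((c \to (d \to a)) \land \neg (b \leftrightarrow a)) \to b) = T, (c \oplus b) = F, so the formula = T.
Row a=F, b=T, c=F, d=T: (((c \to (d \to a)) \land \neg (b \leftrightarrow a)) \to b) = T, (c \oplus b) = T, so the formula = F.

T, T, F, T, F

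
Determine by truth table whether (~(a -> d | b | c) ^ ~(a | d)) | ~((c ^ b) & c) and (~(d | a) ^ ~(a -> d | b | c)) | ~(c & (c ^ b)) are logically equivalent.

  a   |   b   |   c   |   d   ||   φ   |   ψ  
 True |  True |  True |  True ||  True |  True
 True |  True |  True | False ||  True |  True
 True |  True | False |  True ||  True |  True
 True |  True | False | False ||  True |  True
 True | False |  True |  True || False | False
 True | False |  True | False || False | False
 True | False | False |  True ||  True |  True
 True | False | False | False ||  True |  True
False |  True |  True |  True ||  True |  True
False |  True |  True | False ||  True |  True
False |  True | False |  True ||  True |  True
False |  True | False | False ||  True |  True
False | False |  True |  True || False | False
False | False |  True | False ||  True |  True
False | False | False |  True ||  True |  True
False | False | False | False ||  True |  True
The columns for φ and ψ agree on every row, so they are logically equivalent.

equivalent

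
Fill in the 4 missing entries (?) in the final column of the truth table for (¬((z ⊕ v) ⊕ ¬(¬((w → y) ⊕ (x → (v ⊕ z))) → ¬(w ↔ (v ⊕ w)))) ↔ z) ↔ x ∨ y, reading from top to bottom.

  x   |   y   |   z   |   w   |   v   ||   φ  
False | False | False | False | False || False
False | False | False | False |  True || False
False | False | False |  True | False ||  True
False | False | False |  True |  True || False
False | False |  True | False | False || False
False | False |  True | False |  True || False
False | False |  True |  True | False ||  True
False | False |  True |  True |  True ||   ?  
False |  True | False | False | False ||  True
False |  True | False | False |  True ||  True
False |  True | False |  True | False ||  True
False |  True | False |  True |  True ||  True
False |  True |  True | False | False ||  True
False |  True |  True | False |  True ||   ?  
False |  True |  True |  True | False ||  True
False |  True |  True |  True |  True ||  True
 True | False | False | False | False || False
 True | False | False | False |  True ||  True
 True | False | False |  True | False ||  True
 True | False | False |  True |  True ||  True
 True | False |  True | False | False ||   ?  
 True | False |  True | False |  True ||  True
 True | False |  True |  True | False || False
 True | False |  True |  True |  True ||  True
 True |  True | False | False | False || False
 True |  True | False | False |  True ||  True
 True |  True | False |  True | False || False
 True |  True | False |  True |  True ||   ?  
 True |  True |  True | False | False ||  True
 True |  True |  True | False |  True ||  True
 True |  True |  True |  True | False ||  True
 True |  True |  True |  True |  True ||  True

Row x=False, y=False, z=True, w=True, v=True: (¬((z ⊕ v) ⊕ ¬(¬((w → y) ⊕ (x → (v ⊕ z))) → ¬(w ↔ (v ⊕ w)))) ↔ z) = True, (x ∨ y) = False, so the formula = False.
Row x=False, y=True, z=True, w=False, v=True: (¬((z ⊕ v) ⊕ ¬(¬((w → y) ⊕ (x → (v ⊕ z))) → ¬(w ↔ (v ⊕ w)))) ↔ z) = True, (x ∨ y) = True, so the formula = True.
Row x=True, y=False, z=True, w=False, v=False: (¬((z ⊕ v) ⊕ ¬(¬((w → y) ⊕ (x → (v ⊕ z))) → ¬(w ↔ (v ⊕ w)))) ↔ z) = True, (x ∨ y) = True, so the formula = True.
Row x=True, y=True, z=False, w=True, v=True: (¬((z ⊕ v) ⊕ ¬(¬((w → y) ⊕ (x → (v ⊕ z))) → ¬(w ↔ (v ⊕ w)))) ↔ z) = True, (x ∨ y) = True, so the formula = True.

False, True, True, True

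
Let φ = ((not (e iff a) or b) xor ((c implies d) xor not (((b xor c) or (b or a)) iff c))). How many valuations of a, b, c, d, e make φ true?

20

a | b | c | d | e | φ
- | - | - | - | - | -
1 | 1 | 1 | 1 | 1 | 0
1 | 1 | 1 | 1 | 0 | 0
1 | 1 | 1 | 0 | 1 | 1
1 | 1 | 1 | 0 | 0 | 1
1 | 1 | 0 | 1 | 1 | 1
1 | 1 | 0 | 1 | 0 | 1
1 | 1 | 0 | 0 | 1 | 1
1 | 1 | 0 | 0 | 0 | 1
1 | 0 | 1 | 1 | 1 | 1
1 | 0 | 1 | 1 | 0 | 0
1 | 0 | 1 | 0 | 1 | 0
1 | 0 | 1 | 0 | 0 | 1
1 | 0 | 0 | 1 | 1 | 0
1 | 0 | 0 | 1 | 0 | 1
1 | 0 | 0 | 0 | 1 | 0
1 | 0 | 0 | 0 | 0 | 1
0 | 1 | 1 | 1 | 1 | 0
0 | 1 | 1 | 1 | 0 | 0
0 | 1 | 1 | 0 | 1 | 1
0 | 1 | 1 | 0 | 0 | 1
0 | 1 | 0 | 1 | 1 | 1
0 | 1 | 0 | 1 | 0 | 1
0 | 1 | 0 | 0 | 1 | 1
0 | 1 | 0 | 0 | 0 | 1
0 | 0 | 1 | 1 | 1 | 0
0 | 0 | 1 | 1 | 0 | 1
0 | 0 | 1 | 0 | 1 | 1
0 | 0 | 1 | 0 | 0 | 0
0 | 0 | 0 | 1 | 1 | 0
0 | 0 | 0 | 1 | 0 | 1
0 | 0 | 0 | 0 | 1 | 0
0 | 0 | 0 | 0 | 0 | 1
The formula is true on 20 of the 32 rows.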